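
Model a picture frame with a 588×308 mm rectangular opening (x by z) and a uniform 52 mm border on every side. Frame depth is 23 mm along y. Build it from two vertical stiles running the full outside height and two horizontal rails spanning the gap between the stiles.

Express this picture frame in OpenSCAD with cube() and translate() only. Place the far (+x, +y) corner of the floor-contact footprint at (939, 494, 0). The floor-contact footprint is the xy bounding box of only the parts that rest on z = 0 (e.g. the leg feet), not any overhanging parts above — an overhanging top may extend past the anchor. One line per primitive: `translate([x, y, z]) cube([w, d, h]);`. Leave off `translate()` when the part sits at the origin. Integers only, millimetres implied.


translate([247, 471, 0]) cube([52, 23, 412]);
translate([887, 471, 0]) cube([52, 23, 412]);
translate([299, 471, 0]) cube([588, 23, 52]);
translate([299, 471, 360]) cube([588, 23, 52]);


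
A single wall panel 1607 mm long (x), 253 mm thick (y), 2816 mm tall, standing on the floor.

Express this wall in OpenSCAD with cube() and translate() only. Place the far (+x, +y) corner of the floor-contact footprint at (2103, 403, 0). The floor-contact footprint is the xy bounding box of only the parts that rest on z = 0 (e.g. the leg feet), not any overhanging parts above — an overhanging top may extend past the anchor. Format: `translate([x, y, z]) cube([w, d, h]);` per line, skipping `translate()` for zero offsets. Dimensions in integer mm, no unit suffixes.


translate([496, 150, 0]) cube([1607, 253, 2816]);


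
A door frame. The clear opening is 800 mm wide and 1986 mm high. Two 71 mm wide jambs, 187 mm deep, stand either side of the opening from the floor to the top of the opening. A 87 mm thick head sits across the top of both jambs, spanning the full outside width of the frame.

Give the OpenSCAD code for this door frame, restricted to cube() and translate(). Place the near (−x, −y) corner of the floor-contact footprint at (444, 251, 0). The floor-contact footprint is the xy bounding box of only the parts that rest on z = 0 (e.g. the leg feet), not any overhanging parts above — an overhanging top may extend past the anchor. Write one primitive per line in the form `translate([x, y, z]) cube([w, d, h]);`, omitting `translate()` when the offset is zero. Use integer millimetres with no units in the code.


translate([444, 251, 0]) cube([71, 187, 1986]);
translate([1315, 251, 0]) cube([71, 187, 1986]);
translate([444, 251, 1986]) cube([942, 187, 87]);


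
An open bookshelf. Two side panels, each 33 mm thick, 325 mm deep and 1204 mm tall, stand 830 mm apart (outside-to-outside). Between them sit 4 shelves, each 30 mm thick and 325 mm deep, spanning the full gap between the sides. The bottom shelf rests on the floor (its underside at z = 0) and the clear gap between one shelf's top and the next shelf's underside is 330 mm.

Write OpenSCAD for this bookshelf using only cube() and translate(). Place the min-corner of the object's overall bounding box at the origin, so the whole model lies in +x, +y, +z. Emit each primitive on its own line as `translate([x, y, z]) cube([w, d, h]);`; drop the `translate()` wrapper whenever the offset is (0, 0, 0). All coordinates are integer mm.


cube([33, 325, 1204]);
translate([797, 0, 0]) cube([33, 325, 1204]);
translate([33, 0, 0]) cube([764, 325, 30]);
translate([33, 0, 360]) cube([764, 325, 30]);
translate([33, 0, 720]) cube([764, 325, 30]);
translate([33, 0, 1080]) cube([764, 325, 30]);


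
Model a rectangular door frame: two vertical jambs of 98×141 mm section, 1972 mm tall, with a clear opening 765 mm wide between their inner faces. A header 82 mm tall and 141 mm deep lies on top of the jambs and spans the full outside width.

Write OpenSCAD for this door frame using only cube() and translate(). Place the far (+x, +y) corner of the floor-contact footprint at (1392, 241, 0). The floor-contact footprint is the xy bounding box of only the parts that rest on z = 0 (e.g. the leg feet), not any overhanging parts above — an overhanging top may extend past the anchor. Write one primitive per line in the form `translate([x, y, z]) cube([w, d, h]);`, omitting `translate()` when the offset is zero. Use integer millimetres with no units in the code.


translate([431, 100, 0]) cube([98, 141, 1972]);
translate([1294, 100, 0]) cube([98, 141, 1972]);
translate([431, 100, 1972]) cube([961, 141, 82]);


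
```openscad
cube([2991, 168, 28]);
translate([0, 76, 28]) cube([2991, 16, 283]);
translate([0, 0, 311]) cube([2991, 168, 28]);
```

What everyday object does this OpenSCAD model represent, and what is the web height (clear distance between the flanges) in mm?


An I-beam. The web height is 283 mm.

Two wide flanges with a thin centred web — an I-beam. Overall 339 mm minus two 28 mm flanges gives a web of 339 − 2·28 = 283 mm.


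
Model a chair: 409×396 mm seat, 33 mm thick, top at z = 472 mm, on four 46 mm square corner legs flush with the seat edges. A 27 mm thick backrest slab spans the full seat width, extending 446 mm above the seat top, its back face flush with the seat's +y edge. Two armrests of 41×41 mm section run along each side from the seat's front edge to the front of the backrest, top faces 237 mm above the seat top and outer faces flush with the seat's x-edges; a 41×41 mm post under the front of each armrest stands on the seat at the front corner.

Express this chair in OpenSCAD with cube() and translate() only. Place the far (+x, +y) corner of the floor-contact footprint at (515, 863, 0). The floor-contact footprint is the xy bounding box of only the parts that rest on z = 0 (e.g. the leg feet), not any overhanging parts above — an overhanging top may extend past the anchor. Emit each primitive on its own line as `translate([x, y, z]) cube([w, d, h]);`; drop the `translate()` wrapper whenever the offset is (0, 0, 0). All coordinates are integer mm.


translate([106, 467, 439]) cube([409, 396, 33]);
translate([106, 467, 0]) cube([46, 46, 439]);
translate([469, 467, 0]) cube([46, 46, 439]);
translate([106, 817, 0]) cube([46, 46, 439]);
translate([469, 817, 0]) cube([46, 46, 439]);
translate([106, 836, 472]) cube([409, 27, 446]);
translate([106, 467, 668]) cube([41, 369, 41]);
translate([474, 467, 668]) cube([41, 369, 41]);
translate([106, 467, 472]) cube([41, 41, 196]);
translate([474, 467, 472]) cube([41, 41, 196]);


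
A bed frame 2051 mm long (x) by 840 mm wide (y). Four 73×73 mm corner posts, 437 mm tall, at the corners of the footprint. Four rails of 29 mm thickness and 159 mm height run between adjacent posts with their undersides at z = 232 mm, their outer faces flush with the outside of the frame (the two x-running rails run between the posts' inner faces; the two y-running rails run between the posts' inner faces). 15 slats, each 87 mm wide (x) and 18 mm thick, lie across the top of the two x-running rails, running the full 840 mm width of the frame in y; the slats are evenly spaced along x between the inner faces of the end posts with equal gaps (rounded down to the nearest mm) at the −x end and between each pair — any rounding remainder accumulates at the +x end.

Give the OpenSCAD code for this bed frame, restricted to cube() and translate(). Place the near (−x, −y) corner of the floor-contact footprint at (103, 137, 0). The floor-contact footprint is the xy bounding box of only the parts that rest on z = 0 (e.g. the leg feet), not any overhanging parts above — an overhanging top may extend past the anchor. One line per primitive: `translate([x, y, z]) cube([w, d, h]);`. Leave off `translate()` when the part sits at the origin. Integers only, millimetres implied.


// slat z = rail_z + rail_h = 232 + 159 = 391
// slat gap = ⌊(1905 − 15·87) / 16⌋ = 37
translate([103, 137, 0]) cube([73, 73, 437]);
translate([103, 904, 0]) cube([73, 73, 437]);
translate([2081, 137, 0]) cube([73, 73, 437]);
translate([2081, 904, 0]) cube([73, 73, 437]);
translate([176, 137, 232]) cube([1905, 29, 159]);
translate([176, 948, 232]) cube([1905, 29, 159]);
translate([103, 210, 232]) cube([29, 694, 159]);
translate([2125, 210, 232]) cube([29, 694, 159]);
translate([213, 137, 391]) cube([87, 840, 18]);
translate([337, 137, 391]) cube([87, 840, 18]);
translate([461, 137, 391]) cube([87, 840, 18]);
translate([585, 137, 391]) cube([87, 840, 18]);
translate([709, 137, 391]) cube([87, 840, 18]);
translate([833, 137, 391]) cube([87, 840, 18]);
translate([957, 137, 391]) cube([87, 840, 18]);
translate([1081, 137, 391]) cube([87, 840, 18]);
translate([1205, 137, 391]) cube([87, 840, 18]);
translate([1329, 137, 391]) cube([87, 840, 18]);
translate([1453, 137, 391]) cube([87, 840, 18]);
translate([1577, 137, 391]) cube([87, 840, 18]);
translate([1701, 137, 391]) cube([87, 840, 18]);
translate([1825, 137, 391]) cube([87, 840, 18]);
translate([1949, 137, 391]) cube([87, 840, 18]);


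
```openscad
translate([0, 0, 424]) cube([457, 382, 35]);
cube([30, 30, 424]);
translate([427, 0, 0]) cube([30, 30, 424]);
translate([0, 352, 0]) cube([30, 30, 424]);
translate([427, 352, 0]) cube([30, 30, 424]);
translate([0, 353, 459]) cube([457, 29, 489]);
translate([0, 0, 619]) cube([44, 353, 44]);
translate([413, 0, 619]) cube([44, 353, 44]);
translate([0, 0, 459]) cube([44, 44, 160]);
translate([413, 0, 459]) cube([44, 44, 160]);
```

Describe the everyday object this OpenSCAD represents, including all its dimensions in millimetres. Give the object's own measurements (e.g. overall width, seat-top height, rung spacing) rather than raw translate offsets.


A chair. The seat is a 457×382×35 mm slab with its top at z = 459 mm, on four 30×30 mm corner legs (flush with the seat edges, standing on z = 0). A flat backrest 29 mm thick, 489 mm tall, spans the full seat width and rises from the seat top along its +y edge, rear face flush with the rear of the seat. Two armrests of 44×44 mm section run along each side from the seat's front edge to the front of the backrest, top faces 204 mm above the seat top and outer faces flush with the seat's x-edges; a 44×44 mm post under the front of each armrest stands on the seat at the front corner.


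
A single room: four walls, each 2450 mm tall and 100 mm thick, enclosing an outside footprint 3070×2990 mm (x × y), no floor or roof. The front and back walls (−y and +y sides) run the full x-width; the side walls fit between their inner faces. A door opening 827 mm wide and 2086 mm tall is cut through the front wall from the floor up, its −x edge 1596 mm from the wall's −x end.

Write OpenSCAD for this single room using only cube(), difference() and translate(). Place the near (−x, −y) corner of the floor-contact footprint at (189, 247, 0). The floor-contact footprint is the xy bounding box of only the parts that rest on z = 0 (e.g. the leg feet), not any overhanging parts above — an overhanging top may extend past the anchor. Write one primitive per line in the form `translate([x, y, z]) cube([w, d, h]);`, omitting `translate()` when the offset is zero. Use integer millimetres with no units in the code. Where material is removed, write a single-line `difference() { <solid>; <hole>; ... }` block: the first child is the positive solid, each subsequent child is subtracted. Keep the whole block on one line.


difference() { translate([189, 247, 0]) cube([3070, 100, 2450]); translate([1785, 247, 0]) cube([827, 100, 2086]); }
translate([189, 3137, 0]) cube([3070, 100, 2450]);
translate([189, 347, 0]) cube([100, 2790, 2450]);
translate([3159, 347, 0]) cube([100, 2790, 2450]);


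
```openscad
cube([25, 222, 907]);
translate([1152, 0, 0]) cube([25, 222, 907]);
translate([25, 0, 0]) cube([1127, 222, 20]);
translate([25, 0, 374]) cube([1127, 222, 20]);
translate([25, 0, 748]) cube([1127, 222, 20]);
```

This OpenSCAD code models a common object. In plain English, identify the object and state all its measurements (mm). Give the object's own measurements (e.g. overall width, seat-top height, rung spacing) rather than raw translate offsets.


An open bookshelf. Two side panels, each 25 mm thick, 222 mm deep and 907 mm tall, stand 1177 mm apart (outside-to-outside). Between them sit 3 shelves, each 20 mm thick and 222 mm deep, spanning the full gap between the sides. The bottom shelf rests on the floor (its underside at z = 0) and the clear gap between one shelf's top and the next shelf's underside is 354 mm.


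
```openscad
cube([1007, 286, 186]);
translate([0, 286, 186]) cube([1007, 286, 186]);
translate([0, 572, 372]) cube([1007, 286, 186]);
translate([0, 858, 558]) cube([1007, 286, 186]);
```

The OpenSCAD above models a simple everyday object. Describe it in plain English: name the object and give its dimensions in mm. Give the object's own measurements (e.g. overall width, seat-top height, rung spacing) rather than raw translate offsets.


A straight staircase of 4 solid steps. Each step is 1007 mm wide (x), 286 mm deep (y, the going) and 186 mm tall (the rise). The first step rests on the floor; each subsequent step sits one going further in +y and one rise higher in +z, directly behind and above the previous step with no overlap.


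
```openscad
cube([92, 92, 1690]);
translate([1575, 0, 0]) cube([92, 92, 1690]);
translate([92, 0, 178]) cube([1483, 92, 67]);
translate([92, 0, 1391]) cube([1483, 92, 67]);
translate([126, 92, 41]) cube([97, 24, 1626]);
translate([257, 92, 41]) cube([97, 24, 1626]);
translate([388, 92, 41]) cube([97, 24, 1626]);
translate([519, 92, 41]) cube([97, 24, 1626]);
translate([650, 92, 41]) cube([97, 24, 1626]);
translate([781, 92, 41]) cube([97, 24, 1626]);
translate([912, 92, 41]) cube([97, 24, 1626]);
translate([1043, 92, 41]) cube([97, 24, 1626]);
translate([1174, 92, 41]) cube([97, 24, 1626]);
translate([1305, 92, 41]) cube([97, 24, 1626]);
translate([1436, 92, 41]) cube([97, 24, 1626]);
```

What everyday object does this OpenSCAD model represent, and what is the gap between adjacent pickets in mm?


A fence section. The picket gap is 34 mm.

Two posts, two rails, 11 pickets — a fence section. Span 1483 mm holds 11 pickets of 97 mm with 12 equal gaps: ⌊(1483 − 11·97) / 12⌋ = 34 mm.


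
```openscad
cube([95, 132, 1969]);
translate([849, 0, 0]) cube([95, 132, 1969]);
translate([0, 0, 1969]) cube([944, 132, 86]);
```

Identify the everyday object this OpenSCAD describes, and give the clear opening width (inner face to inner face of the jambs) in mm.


A door frame. The clear opening width is 754 mm.

Two 1969 mm tall posts with a header on top — a door frame. The left jamb is 95 mm wide at x = 0; the right jamb starts at x = 849. The clear opening is 849 − 95 = 754 mm.


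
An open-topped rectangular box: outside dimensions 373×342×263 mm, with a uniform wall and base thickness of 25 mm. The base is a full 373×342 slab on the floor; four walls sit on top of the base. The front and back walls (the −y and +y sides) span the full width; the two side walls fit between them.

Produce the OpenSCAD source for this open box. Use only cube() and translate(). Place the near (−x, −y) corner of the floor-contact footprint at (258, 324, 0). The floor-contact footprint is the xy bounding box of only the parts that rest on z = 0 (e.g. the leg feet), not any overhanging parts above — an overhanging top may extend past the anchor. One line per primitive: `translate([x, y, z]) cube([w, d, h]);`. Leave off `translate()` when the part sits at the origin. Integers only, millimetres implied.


translate([258, 324, 0]) cube([373, 342, 25]);
translate([258, 324, 25]) cube([373, 25, 238]);
translate([258, 641, 25]) cube([373, 25, 238]);
translate([258, 349, 25]) cube([25, 292, 238]);
translate([606, 349, 25]) cube([25, 292, 238]);


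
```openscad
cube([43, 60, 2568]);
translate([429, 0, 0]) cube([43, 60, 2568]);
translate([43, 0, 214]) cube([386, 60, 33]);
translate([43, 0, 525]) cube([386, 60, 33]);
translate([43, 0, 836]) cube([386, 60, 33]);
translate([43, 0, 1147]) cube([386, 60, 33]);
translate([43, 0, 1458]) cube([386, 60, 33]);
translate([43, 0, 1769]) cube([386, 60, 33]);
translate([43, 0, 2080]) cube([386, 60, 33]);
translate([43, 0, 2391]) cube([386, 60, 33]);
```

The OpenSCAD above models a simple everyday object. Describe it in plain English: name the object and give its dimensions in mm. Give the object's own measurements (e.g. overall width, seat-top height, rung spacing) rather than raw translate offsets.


A straight ladder. Two 43×60 mm vertical rails, 2568 mm tall, stand 472 mm apart (outside-to-outside) with their front faces coplanar on the −y side. 8 rungs, each 60 mm deep and 33 mm tall, span between the inner faces of the rails, front faces flush with the rails. The lowest rung's underside is at z = 214 mm and rungs are spaced 311 mm apart (underside to underside).


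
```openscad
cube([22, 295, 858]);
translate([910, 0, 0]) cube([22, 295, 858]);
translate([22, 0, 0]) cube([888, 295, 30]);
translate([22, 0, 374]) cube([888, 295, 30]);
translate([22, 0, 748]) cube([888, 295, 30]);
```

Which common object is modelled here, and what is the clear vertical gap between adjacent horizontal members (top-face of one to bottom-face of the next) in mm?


A bookshelf. The clear shelf gap is 344 mm.

Two tall side panels with 3 horizontal boards between them — a bookshelf. The first two shelf undersides are at z = 0 and z = 374; with shelf thickness 30, the clear gap is 374 − 0 − 30 = 344 mm.


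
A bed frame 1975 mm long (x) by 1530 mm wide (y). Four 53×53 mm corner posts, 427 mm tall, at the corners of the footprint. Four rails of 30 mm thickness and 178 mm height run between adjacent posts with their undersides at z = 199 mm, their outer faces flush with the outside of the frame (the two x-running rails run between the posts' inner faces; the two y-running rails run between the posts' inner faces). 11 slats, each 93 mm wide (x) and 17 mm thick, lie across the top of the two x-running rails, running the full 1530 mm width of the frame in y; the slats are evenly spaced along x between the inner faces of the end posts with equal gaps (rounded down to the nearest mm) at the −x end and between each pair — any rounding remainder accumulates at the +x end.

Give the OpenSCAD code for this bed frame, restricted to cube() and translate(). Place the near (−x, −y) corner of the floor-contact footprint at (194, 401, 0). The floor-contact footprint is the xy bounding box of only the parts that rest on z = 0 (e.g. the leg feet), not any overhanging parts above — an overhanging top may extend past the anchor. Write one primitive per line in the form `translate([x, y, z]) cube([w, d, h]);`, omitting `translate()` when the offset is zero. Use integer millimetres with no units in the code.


translate([194, 401, 0]) cube([53, 53, 427]);
translate([194, 1878, 0]) cube([53, 53, 427]);
translate([2116, 401, 0]) cube([53, 53, 427]);
translate([2116, 1878, 0]) cube([53, 53, 427]);
translate([247, 401, 199]) cube([1869, 30, 178]);
translate([247, 1901, 199]) cube([1869, 30, 178]);
translate([194, 454, 199]) cube([30, 1424, 178]);
translate([2139, 454, 199]) cube([30, 1424, 178]);
translate([317, 401, 377]) cube([93, 1530, 17]);
translate([480, 401, 377]) cube([93, 1530, 17]);
translate([643, 401, 377]) cube([93, 1530, 17]);
translate([806, 401, 377]) cube([93, 1530, 17]);
translate([969, 401, 377]) cube([93, 1530, 17]);
translate([1132, 401, 377]) cube([93, 1530, 17]);
translate([1295, 401, 377]) cube([93, 1530, 17]);
translate([1458, 401, 377]) cube([93, 1530, 17]);
translate([1621, 401, 377]) cube([93, 1530, 17]);
translate([1784, 401, 377]) cube([93, 1530, 17]);
translate([1947, 401, 377]) cube([93, 1530, 17]);


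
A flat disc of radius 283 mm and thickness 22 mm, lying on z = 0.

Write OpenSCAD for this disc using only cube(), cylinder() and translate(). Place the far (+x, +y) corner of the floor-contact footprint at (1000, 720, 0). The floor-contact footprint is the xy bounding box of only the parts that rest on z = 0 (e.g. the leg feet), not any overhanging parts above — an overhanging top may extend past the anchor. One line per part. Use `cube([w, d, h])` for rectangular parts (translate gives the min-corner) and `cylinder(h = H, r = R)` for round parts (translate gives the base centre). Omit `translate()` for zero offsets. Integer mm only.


translate([717, 437, 0]) cylinder(h = 22, r = 283);


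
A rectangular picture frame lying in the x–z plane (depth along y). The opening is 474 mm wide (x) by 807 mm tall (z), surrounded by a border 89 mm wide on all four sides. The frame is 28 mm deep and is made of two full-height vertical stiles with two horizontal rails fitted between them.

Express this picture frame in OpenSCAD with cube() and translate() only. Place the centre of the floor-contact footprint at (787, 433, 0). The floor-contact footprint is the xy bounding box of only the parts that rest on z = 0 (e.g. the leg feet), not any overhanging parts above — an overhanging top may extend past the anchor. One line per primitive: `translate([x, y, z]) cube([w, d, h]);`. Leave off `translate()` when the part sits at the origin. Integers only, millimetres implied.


translate([461, 419, 0]) cube([89, 28, 985]);
translate([1024, 419, 0]) cube([89, 28, 985]);
translate([550, 419, 0]) cube([474, 28, 89]);
translate([550, 419, 896]) cube([474, 28, 89]);


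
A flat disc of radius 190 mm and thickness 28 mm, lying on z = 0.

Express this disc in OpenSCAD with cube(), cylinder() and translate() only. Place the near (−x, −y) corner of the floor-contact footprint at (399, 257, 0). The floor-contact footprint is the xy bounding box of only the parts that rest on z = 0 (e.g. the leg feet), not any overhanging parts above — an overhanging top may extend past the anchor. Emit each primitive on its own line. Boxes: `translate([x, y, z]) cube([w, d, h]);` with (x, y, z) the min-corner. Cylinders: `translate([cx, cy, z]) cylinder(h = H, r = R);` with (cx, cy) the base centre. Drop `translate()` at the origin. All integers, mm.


translate([589, 447, 0]) cylinder(h = 28, r = 190);


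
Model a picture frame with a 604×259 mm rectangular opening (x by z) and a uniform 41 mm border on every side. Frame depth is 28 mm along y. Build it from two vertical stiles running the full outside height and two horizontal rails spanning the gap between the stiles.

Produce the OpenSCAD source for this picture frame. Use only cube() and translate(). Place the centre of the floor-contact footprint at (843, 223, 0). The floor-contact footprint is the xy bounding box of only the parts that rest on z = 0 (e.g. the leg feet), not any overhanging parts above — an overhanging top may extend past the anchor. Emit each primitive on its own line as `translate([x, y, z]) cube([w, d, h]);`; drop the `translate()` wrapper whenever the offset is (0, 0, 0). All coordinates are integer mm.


translate([500, 209, 0]) cube([41, 28, 341]);
translate([1145, 209, 0]) cube([41, 28, 341]);
translate([541, 209, 0]) cube([604, 28, 41]);
translate([541, 209, 300]) cube([604, 28, 41]);


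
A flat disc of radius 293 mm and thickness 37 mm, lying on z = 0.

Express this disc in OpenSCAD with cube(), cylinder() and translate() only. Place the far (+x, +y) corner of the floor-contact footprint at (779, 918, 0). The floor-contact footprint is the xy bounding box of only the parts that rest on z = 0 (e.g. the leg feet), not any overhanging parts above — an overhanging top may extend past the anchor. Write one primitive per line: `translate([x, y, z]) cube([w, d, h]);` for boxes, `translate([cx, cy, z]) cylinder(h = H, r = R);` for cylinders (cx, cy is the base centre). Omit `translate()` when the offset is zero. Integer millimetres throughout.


translate([486, 625, 0]) cylinder(h = 37, r = 293);


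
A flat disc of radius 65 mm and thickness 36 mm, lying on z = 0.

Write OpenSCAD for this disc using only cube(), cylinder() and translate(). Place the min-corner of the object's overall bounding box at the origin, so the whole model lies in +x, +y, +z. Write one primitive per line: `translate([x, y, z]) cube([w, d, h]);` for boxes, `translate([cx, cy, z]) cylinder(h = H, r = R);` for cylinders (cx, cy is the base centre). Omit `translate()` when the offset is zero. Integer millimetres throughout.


translate([65, 65, 0]) cylinder(h = 36, r = 65);


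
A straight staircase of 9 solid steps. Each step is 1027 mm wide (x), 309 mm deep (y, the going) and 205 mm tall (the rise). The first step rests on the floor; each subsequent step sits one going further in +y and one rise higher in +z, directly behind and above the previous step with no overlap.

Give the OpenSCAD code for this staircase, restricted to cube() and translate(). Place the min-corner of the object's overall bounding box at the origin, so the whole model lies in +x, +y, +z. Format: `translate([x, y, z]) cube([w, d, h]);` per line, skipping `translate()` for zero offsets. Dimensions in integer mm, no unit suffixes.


cube([1027, 309, 205]);
translate([0, 309, 205]) cube([1027, 309, 205]);
translate([0, 618, 410]) cube([1027, 309, 205]);
translate([0, 927, 615]) cube([1027, 309, 205]);
translate([0, 1236, 820]) cube([1027, 309, 205]);
translate([0, 1545, 1025]) cube([1027, 309, 205]);
translate([0, 1854, 1230]) cube([1027, 309, 205]);
translate([0, 2163, 1435]) cube([1027, 309, 205]);
translate([0, 2472, 1640]) cube([1027, 309, 205]);


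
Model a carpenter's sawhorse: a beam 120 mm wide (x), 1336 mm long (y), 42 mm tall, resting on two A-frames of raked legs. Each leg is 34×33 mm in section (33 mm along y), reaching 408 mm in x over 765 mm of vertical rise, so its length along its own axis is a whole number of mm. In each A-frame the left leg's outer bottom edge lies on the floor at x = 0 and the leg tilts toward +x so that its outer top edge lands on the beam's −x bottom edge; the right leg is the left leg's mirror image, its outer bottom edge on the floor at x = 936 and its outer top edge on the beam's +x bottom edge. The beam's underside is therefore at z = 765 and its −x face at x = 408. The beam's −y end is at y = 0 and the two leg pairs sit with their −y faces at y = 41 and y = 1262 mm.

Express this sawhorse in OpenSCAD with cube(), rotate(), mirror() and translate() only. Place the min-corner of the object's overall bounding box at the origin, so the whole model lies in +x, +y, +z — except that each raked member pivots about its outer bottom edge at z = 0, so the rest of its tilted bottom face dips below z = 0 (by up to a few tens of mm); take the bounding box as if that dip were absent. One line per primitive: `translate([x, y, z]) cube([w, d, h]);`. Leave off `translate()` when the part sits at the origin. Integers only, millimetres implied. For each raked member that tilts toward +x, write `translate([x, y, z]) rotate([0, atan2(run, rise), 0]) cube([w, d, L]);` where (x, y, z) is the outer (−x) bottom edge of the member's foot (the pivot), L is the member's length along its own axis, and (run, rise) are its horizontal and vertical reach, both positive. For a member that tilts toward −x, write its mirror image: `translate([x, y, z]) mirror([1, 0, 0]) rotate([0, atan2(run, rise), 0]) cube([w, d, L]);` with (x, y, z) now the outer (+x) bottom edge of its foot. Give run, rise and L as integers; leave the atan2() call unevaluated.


translate([408, 0, 765]) cube([120, 1336, 42]);
translate([0, 41, 0]) rotate([0, atan2(408, 765), 0]) cube([34, 33, 867]);
translate([936, 41, 0]) mirror([1, 0, 0]) rotate([0, atan2(408, 765), 0]) cube([34, 33, 867]);
translate([0, 1262, 0]) rotate([0, atan2(408, 765), 0]) cube([34, 33, 867]);
translate([936, 1262, 0]) mirror([1, 0, 0]) rotate([0, atan2(408, 765), 0]) cube([34, 33, 867]);


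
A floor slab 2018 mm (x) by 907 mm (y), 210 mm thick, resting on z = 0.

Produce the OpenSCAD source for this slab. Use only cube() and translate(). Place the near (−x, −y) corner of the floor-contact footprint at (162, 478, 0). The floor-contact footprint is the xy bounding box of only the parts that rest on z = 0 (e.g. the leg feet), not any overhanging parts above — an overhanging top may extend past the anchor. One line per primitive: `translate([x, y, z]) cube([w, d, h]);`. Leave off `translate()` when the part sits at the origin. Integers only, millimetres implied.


translate([162, 478, 0]) cube([2018, 907, 210]);


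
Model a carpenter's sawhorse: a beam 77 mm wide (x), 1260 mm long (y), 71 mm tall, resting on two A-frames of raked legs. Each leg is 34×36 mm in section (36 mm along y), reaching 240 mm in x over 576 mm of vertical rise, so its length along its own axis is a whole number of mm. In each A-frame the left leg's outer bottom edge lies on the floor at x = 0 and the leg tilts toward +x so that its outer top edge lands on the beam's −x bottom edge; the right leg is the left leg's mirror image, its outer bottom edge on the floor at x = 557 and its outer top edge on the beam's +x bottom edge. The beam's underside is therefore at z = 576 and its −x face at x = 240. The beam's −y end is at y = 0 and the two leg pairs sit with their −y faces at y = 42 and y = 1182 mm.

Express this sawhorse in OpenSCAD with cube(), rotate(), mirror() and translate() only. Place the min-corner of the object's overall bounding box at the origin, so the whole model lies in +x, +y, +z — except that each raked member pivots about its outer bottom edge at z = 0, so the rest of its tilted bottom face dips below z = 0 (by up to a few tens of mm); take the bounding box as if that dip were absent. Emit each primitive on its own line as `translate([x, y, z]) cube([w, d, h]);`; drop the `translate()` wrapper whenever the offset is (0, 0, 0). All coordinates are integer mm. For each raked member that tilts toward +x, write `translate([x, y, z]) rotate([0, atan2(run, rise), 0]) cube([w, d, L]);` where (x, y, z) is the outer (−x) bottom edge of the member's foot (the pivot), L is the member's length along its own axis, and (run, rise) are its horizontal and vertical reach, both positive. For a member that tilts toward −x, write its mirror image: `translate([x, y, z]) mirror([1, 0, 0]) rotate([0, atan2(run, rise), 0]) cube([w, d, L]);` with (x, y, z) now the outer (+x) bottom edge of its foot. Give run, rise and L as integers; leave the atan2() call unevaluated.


translate([240, 0, 576]) cube([77, 1260, 71]);
translate([0, 42, 0]) rotate([0, atan2(240, 576), 0]) cube([34, 36, 624]);
translate([557, 42, 0]) mirror([1, 0, 0]) rotate([0, atan2(240, 576), 0]) cube([34, 36, 624]);
translate([0, 1182, 0]) rotate([0, atan2(240, 576), 0]) cube([34, 36, 624]);
translate([557, 1182, 0]) mirror([1, 0, 0]) rotate([0, atan2(240, 576), 0]) cube([34, 36, 624]);


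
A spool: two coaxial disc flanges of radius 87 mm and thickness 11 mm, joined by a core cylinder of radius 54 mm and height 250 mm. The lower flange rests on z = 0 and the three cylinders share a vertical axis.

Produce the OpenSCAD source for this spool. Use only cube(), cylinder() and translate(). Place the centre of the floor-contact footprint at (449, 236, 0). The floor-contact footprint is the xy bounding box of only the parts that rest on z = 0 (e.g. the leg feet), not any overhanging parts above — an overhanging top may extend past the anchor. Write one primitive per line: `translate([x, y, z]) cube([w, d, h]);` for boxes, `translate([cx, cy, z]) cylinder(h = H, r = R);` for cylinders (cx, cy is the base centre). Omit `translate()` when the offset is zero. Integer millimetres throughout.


translate([449, 236, 0]) cylinder(h = 11, r = 87);
translate([449, 236, 11]) cylinder(h = 250, r = 54);
translate([449, 236, 261]) cylinder(h = 11, r = 87);


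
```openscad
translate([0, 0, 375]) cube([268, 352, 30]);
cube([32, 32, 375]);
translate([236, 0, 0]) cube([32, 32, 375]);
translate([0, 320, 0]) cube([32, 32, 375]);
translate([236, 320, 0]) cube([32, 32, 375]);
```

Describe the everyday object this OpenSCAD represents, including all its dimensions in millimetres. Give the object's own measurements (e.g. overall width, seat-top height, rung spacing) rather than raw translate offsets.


A simple wooden stool: a rectangular seat 268 mm (x) by 352 mm (y), 30 mm thick, top face at z = 405 mm, on four square legs, each 32×32 mm in cross-section. The legs rest on z = 0, each flush with a corner of the seat.


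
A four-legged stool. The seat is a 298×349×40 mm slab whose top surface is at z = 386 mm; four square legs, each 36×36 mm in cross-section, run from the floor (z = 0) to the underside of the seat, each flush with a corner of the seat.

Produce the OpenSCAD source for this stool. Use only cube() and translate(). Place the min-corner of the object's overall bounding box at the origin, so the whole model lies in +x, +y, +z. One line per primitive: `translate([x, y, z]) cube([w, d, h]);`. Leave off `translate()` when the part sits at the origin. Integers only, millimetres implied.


translate([0, 0, 346]) cube([298, 349, 40]);
cube([36, 36, 346]);
translate([262, 0, 0]) cube([36, 36, 346]);
translate([0, 313, 0]) cube([36, 36, 346]);
translate([262, 313, 0]) cube([36, 36, 346]);


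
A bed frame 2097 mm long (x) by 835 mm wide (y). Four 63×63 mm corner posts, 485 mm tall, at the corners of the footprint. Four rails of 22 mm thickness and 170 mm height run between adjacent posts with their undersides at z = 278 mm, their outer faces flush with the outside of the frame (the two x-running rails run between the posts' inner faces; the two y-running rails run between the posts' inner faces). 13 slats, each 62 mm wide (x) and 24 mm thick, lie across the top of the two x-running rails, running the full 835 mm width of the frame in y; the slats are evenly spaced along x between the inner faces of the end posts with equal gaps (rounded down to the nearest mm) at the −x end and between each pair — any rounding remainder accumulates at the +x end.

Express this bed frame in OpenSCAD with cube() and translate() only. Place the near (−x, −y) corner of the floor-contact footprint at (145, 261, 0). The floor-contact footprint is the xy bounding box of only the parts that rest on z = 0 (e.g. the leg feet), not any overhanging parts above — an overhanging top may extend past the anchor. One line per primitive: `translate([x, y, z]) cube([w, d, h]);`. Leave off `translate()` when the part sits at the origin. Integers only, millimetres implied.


translate([145, 261, 0]) cube([63, 63, 485]);
translate([145, 1033, 0]) cube([63, 63, 485]);
translate([2179, 261, 0]) cube([63, 63, 485]);
translate([2179, 1033, 0]) cube([63, 63, 485]);
translate([208, 261, 278]) cube([1971, 22, 170]);
translate([208, 1074, 278]) cube([1971, 22, 170]);
translate([145, 324, 278]) cube([22, 709, 170]);
translate([2220, 324, 278]) cube([22, 709, 170]);
translate([291, 261, 448]) cube([62, 835, 24]);
translate([436, 261, 448]) cube([62, 835, 24]);
translate([581, 261, 448]) cube([62, 835, 24]);
translate([726, 261, 448]) cube([62, 835, 24]);
translate([871, 261, 448]) cube([62, 835, 24]);
translate([1016, 261, 448]) cube([62, 835, 24]);
translate([1161, 261, 448]) cube([62, 835, 24]);
translate([1306, 261, 448]) cube([62, 835, 24]);
translate([1451, 261, 448]) cube([62, 835, 24]);
translate([1596, 261, 448]) cube([62, 835, 24]);
translate([1741, 261, 448]) cube([62, 835, 24]);
translate([1886, 261, 448]) cube([62, 835, 24]);
translate([2031, 261, 448]) cube([62, 835, 24]);


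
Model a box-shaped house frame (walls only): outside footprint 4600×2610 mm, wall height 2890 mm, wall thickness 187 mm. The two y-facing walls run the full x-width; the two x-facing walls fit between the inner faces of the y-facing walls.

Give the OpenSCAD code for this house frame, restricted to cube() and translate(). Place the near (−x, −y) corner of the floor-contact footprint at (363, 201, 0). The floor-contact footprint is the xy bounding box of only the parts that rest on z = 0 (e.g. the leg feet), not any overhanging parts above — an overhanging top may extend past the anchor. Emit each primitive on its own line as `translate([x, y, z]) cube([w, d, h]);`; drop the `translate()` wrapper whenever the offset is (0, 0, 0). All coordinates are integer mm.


translate([363, 201, 0]) cube([4600, 187, 2890]);
translate([363, 2624, 0]) cube([4600, 187, 2890]);
translate([363, 388, 0]) cube([187, 2236, 2890]);
translate([4776, 388, 0]) cube([187, 2236, 2890]);


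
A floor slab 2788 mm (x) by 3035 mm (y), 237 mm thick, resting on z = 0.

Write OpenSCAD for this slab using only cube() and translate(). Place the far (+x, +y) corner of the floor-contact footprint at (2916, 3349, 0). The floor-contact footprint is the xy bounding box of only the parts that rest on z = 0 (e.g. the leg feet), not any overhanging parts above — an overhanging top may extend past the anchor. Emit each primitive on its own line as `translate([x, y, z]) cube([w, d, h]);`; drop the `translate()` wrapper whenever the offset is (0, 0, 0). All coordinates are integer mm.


translate([128, 314, 0]) cube([2788, 3035, 237]);


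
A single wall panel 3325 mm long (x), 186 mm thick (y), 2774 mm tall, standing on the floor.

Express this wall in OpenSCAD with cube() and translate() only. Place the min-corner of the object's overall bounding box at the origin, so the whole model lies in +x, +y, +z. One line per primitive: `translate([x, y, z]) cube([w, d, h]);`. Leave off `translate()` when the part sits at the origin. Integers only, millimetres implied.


cube([3325, 186, 2774]);


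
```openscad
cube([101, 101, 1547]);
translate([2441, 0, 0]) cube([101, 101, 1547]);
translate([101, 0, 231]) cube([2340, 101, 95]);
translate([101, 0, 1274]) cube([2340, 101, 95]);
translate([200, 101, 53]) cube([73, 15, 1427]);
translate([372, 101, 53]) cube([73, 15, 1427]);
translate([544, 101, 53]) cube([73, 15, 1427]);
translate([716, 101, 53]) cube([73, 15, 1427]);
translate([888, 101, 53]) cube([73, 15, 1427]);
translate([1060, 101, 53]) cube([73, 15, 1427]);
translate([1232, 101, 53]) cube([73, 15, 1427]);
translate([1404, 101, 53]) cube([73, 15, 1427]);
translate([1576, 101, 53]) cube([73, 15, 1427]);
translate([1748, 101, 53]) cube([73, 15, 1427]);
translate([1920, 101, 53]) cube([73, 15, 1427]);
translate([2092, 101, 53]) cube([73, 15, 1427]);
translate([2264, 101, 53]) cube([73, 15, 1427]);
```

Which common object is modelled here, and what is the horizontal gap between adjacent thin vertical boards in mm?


A fence section. The picket gap is 99 mm.

Two posts, two rails, 13 pickets — a fence section. Span 2340 mm holds 13 pickets of 73 mm with 14 equal gaps: ⌊(2340 − 13·73) / 14⌋ = 99 mm.


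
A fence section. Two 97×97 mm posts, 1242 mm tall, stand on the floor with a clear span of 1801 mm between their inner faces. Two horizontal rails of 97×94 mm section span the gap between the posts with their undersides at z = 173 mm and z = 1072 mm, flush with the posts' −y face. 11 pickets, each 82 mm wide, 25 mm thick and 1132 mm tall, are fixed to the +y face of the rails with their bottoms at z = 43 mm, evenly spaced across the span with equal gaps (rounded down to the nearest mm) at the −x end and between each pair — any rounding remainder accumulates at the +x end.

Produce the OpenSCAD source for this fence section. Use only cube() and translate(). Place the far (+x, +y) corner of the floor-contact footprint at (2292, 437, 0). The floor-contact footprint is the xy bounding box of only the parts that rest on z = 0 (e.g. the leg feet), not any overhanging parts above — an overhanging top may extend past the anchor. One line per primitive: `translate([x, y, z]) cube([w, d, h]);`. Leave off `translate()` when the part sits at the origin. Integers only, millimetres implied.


translate([297, 340, 0]) cube([97, 97, 1242]);
translate([2195, 340, 0]) cube([97, 97, 1242]);
translate([394, 340, 173]) cube([1801, 97, 94]);
translate([394, 340, 1072]) cube([1801, 97, 94]);
translate([468, 437, 43]) cube([82, 25, 1132]);
translate([624, 437, 43]) cube([82, 25, 1132]);
translate([780, 437, 43]) cube([82, 25, 1132]);
translate([936, 437, 43]) cube([82, 25, 1132]);
translate([1092, 437, 43]) cube([82, 25, 1132]);
translate([1248, 437, 43]) cube([82, 25, 1132]);
translate([1404, 437, 43]) cube([82, 25, 1132]);
translate([1560, 437, 43]) cube([82, 25, 1132]);
translate([1716, 437, 43]) cube([82, 25, 1132]);
translate([1872, 437, 43]) cube([82, 25, 1132]);
translate([2028, 437, 43]) cube([82, 25, 1132]);
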